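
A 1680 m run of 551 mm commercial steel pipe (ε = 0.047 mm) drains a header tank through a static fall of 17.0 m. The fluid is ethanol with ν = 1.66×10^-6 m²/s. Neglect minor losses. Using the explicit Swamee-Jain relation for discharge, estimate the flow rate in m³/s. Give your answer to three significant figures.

Q ≈ 0.684 m³/s

Swamee-Jain (Type II): Q = -0.965·√(gD⁵h_f/L)·ln[ε/(3.7D) + √(3.17ν²L/(gD³h_f))]
√(gD⁵h_f/L) = √(9.81·0.551⁵·17.0/1680) = 0.07100
ε/(3.7D) = 2.31×10^-5; √(3.17ν²L/(gD³h_f)) = 2.29×10^-5
Q = -0.965·0.07100·ln(4.599×10^-5) = 0.6843 m³/s
Check: V = 2.87 m/s, Re = 9.53×10^5, f = 0.01334, h_f = 17.1 m ≈ 17.0 m ✓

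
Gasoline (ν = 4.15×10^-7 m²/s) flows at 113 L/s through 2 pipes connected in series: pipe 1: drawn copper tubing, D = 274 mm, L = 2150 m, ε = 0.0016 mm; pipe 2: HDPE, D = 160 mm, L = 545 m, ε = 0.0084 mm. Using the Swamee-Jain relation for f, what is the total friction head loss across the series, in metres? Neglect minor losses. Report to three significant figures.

Pipe 1: V = 1.916 m/s, Re = 1.27×10^6, ε/D = 5.84×10^-6, f = 0.01133, h_1 = f(L/D)V²/2g = 16.64 m
Pipe 2: V = 5.620 m/s, Re = 2.17×10^6, ε/D = 5.25×10^-5, f = 0.01186, h_2 = f(L/D)V²/2g = 65.01 m
Series → Q common, losses add: H = Σh = 81.65 m

H ≈ 81.7 m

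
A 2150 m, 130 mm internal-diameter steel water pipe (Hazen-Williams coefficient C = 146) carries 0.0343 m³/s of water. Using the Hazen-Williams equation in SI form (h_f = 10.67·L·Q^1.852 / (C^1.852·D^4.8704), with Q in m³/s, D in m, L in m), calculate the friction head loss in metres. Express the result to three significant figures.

h_f ≈ 90.2 m

h_f = 10.67·2150·0.0343^1.852 / (146^1.852·0.130^4.8704) = 90.16 m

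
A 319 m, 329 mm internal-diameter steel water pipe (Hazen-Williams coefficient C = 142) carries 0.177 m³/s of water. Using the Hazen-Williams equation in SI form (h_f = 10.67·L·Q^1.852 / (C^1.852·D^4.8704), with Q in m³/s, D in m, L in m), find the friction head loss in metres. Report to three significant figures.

h_f = 10.67·319·0.177^1.852 / (142^1.852·0.329^4.8704) = 3.196 m

h_f ≈ 3.20 m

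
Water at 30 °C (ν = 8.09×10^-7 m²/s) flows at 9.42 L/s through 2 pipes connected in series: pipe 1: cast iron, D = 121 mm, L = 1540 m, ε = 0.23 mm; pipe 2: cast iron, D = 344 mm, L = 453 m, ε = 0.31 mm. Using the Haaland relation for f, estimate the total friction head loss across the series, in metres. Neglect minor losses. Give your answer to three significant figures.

H ≈ 10.7 m

Pipe 1: V = 0.8192 m/s, Re = 1.23×10^5, ε/D = 0.00190, f = 0.02444, h_1 = f(L/D)V²/2g = 10.64 m
Pipe 2: V = 0.1014 m/s, Re = 4.31×10^4, ε/D = 9.01×10^-4, f = 0.02396, h_2 = f(L/D)V²/2g = 0.01652 m
Series → Q common, losses add: H = Σh = 10.66 m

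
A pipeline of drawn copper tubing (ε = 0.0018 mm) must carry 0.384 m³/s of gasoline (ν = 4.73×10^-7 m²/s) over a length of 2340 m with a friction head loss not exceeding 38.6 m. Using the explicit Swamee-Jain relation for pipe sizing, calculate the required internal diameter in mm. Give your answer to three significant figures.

Swamee-Jain (Type III): D = 0.66·[ε^1.25·(LQ²/(gh_f))^4.75 + ν·Q^9.4·(L/(gh_f))^5.2]^0.04
LQ²/(gh_f) = 0.9112; L/(gh_f) = 6.180
Term 1 = ε^1.25·(…)^4.75 = 4.24×10^-8; Term 2 = ν·Q^9.4·(…)^5.2 = 7.60×10^-7
D = 0.66·(4.24×10^-8 + 7.60×10^-7)^0.04 = 0.3765 m = 376 mm
Check: V = 3.45 m/s, Re = 2.75×10^6, f = 0.01009, h_f = 38.0 m ≈ 38.6 m ✓

D ≈ 376 mm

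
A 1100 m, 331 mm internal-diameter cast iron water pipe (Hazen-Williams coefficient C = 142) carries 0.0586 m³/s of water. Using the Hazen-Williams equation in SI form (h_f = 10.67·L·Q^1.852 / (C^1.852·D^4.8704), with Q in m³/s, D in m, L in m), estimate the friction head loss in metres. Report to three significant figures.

h_f ≈ 1.38 m

h_f = 10.67·1100·0.0586^1.852 / (142^1.852·0.331^4.8704) = 1.381 m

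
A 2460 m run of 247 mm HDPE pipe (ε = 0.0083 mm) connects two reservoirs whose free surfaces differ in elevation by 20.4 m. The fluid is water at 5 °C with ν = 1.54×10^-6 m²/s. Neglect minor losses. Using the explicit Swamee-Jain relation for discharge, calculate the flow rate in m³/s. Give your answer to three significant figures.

Q ≈ 0.0780 m³/s

Swamee-Jain (Type II): Q = -0.965·√(gD⁵h_f/L)·ln[ε/(3.7D) + √(3.17ν²L/(gD³h_f))]
√(gD⁵h_f/L) = √(9.81·0.247⁵·20.4/2460) = 0.008648
ε/(3.7D) = 9.08×10^-6; √(3.17ν²L/(gD³h_f)) = 7.83×10^-5
Q = -0.965·0.008648·ln(8.739×10^-5) = 0.07799 m³/s
Check: V = 1.63 m/s, Re = 2.61×10^5, f = 0.01511, h_f = 20.3 m ≈ 20.4 m ✓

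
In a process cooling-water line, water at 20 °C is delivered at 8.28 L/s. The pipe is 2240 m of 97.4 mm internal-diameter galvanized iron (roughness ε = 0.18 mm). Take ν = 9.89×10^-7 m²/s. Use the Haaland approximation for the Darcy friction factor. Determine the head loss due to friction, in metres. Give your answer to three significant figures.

h_f ≈ 35.4 m

V = 4Q/(πD²) = 4·0.00828/(π·0.0974²) = 1.111 m/s
Re = VD/ν = 1.111·0.0974/9.89×10^-7 = 1.09×10^5 → turbulent
ε/D = 0.18/97.4 = 0.00185
Haaland: f = 0.02444
h_f = f(L/D)V²/(2g) = 0.02444·(2240/0.0974)·1.111²/(2·9.81) = 35.38 m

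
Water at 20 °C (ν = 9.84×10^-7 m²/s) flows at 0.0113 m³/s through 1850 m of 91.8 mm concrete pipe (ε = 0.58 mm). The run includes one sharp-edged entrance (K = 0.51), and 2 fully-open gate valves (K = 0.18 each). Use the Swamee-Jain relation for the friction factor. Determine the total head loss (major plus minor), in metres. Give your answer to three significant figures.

H_L ≈ 100.0 m

V = 4Q/(πD²) = 1.707 m/s; V²/2g = 0.1486 m
Re = 1.59×10^5, ε/D = 0.00632 → f = 0.03334 (Swamee-Jain)
Major: h_f = f(L/D)·V²/2g = 0.03334·20153·0.1486 = 99.82 m
Minor: ΣK = 0.870; h_m = ΣK·V²/2g = 0.1292 m
Total H_L = 99.82 + 0.1292 = 99.95 m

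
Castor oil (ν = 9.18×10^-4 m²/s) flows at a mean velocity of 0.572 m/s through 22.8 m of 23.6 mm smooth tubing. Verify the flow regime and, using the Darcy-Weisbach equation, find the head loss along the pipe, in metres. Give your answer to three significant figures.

h_f ≈ 70.1 m

Re = VD/ν = 0.572·0.02360/9.18×10^-4 = 14.7 → laminar (Re < 2300)
f = 64/Re = 4.352
h_f = f(L/D)V²/(2g) = 4.352·(22.8/0.02360)·0.572²/(2·9.81) = 70.12 m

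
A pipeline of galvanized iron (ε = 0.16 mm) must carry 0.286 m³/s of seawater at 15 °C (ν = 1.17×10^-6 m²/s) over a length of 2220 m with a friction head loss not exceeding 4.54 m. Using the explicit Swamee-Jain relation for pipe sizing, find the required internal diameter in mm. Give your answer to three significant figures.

D ≈ 565 mm

Swamee-Jain (Type III): D = 0.66·[ε^1.25·(LQ²/(gh_f))^4.75 + ν·Q^9.4·(L/(gh_f))^5.2]^0.04
LQ²/(gh_f) = 4.077; L/(gh_f) = 49.85
Term 1 = ε^1.25·(…)^4.75 = 0.0143; Term 2 = ν·Q^9.4·(…)^5.2 = 0.00611
D = 0.66·(0.0143 + 0.00611)^0.04 = 0.5648 m = 565 mm
Check: V = 1.14 m/s, Re = 5.51×10^5, f = 0.01613, h_f = 4.21 m ≈ 4.54 m ✓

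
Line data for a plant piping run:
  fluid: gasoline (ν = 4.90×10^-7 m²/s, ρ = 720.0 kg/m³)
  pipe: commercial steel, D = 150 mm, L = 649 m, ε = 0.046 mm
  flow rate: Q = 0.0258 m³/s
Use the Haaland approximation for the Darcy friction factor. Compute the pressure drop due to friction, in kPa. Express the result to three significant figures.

Δp ≈ 54.2 kPa

V = 4Q/(πD²) = 4·0.0258/(π·0.150²) = 1.460 m/s
Re = VD/ν = 1.460·0.150/4.90×10^-7 = 4.47×10^5 → turbulent
ε/D = 0.046/150 = 3.07×10^-4
Haaland: f = 0.01633
h_f = f(L/D)V²/(2g) = 0.01633·(649/0.150)·1.460²/(2·9.81) = 7.675 m
Δp = ρg·h_f = 720.0·9.81·7.675 = 54.21 kPa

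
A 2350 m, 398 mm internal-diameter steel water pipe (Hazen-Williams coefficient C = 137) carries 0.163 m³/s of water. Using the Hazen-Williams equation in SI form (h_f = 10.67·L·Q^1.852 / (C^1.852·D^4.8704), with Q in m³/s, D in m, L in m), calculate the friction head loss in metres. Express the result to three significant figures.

h_f ≈ 8.55 m

h_f = 10.67·2350·0.163^1.852 / (137^1.852·0.398^4.8704) = 8.545 m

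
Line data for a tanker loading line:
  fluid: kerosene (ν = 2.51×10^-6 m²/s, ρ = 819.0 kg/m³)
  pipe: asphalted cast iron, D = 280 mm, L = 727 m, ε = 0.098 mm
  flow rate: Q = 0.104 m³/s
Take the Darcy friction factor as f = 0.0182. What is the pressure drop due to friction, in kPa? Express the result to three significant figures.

V = 4Q/(πD²) = 4·0.104/(π·0.280²) = 1.689 m/s
h_f = f(L/D)V²/(2g) = 0.01820·(727/0.280)·1.689²/(2·9.81) = 6.871 m
Δp = ρg·h_f = 819.0·9.81·6.871 = 55.20 kPa

Δp ≈ 55.2 kPa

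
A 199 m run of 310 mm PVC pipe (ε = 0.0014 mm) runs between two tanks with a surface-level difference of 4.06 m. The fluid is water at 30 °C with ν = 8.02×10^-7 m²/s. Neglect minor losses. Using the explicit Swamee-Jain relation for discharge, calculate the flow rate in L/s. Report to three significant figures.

Swamee-Jain (Type II): Q = -0.965·√(gD⁵h_f/L)·ln[ε/(3.7D) + √(3.17ν²L/(gD³h_f))]
√(gD⁵h_f/L) = √(9.81·0.310⁵·4.06/199) = 0.02394
ε/(3.7D) = 1.22×10^-6; √(3.17ν²L/(gD³h_f)) = 1.85×10^-5
Q = -0.965·0.02394·ln(1.971×10^-5) = 0.2503 m³/s
Check: V = 3.32 m/s, Re = 1.28×10^6, f = 0.01127, h_f = 4.05 m ≈ 4.06 m ✓

Q ≈ 250 L/s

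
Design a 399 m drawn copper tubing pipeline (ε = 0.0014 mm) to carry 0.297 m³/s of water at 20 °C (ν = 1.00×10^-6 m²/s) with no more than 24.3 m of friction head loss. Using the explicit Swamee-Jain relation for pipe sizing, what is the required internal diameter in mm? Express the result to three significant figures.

Swamee-Jain (Type III): D = 0.66·[ε^1.25·(LQ²/(gh_f))^4.75 + ν·Q^9.4·(L/(gh_f))^5.2]^0.04
LQ²/(gh_f) = 0.1476; L/(gh_f) = 1.674
Term 1 = ε^1.25·(…)^4.75 = 5.45×10^-12; Term 2 = ν·Q^9.4·(…)^5.2 = 1.61×10^-10
D = 0.66·(5.45×10^-12 + 1.61×10^-10)^0.04 = 0.2682 m = 268 mm
Check: V = 5.26 m/s, Re = 1.41×10^6, f = 0.01113, h_f = 23.3 m ≈ 24.3 m ✓

D ≈ 268 mm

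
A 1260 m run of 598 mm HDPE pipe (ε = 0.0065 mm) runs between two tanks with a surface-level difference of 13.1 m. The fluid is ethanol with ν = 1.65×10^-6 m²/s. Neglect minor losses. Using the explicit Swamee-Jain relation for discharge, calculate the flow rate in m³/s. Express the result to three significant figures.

Q ≈ 0.911 m³/s

Swamee-Jain (Type II): Q = -0.965·√(gD⁵h_f/L)·ln[ε/(3.7D) + √(3.17ν²L/(gD³h_f))]
√(gD⁵h_f/L) = √(9.81·0.598⁵·13.1/1260) = 0.08832
ε/(3.7D) = 2.94×10^-6; √(3.17ν²L/(gD³h_f)) = 1.99×10^-5
Q = -0.965·0.08832·ln(2.283×10^-5) = 0.9108 m³/s
Check: V = 3.24 m/s, Re = 1.18×10^6, f = 0.01159, h_f = 13.1 m ≈ 13.1 m ✓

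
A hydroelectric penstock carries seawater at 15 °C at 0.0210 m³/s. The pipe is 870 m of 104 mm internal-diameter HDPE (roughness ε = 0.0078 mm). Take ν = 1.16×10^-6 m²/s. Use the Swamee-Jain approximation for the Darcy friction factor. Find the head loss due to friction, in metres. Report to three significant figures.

h_f ≈ 41.5 m

V = 4Q/(πD²) = 4·0.0210/(π·0.104²) = 2.472 m/s
Re = VD/ν = 2.472·0.104/1.16×10^-6 = 2.22×10^5 → turbulent
ε/D = 0.0078/104 = 7.50×10^-5
Swamee-Jain: f = 0.01592
h_f = f(L/D)V²/(2g) = 0.01592·(870/0.104)·2.472²/(2·9.81) = 41.48 m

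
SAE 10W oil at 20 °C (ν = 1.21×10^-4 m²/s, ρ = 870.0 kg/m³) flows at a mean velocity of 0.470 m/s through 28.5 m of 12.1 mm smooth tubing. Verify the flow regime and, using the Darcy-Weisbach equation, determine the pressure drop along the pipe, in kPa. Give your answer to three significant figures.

Δp ≈ 308 kPa

Re = VD/ν = 0.470·0.01210/1.21×10^-4 = 47.0 → laminar (Re < 2300)
f = 64/Re = 1.362
h_f = f(L/D)V²/(2g) = 1.362·(28.5/0.01210)·0.470²/(2·9.81) = 36.11 m
Δp = ρg·h_f = 870.0·9.81·36.11 = 308.2 kPa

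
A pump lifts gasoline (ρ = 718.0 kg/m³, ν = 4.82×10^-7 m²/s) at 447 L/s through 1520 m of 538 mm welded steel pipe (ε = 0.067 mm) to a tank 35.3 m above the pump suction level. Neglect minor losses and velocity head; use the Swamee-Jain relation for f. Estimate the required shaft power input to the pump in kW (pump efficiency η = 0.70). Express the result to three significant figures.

V = 4Q/(πD²) = 1.966 m/s; Re = 2.19×10^6; ε/D = 1.25×10^-4; f = 0.01323
h_f = f(L/D)V²/2g = 7.364 m
Total head H = z + h_f = 35.3 + 7.364 = 42.66 m
P_hyd = ρgQH = 718.0·9.81·0.447·42.66 = 134.3 kW
P_shaft = P_hyd/η = 134.3/0.70 = 191.9 kW

P_shaft ≈ 192 kW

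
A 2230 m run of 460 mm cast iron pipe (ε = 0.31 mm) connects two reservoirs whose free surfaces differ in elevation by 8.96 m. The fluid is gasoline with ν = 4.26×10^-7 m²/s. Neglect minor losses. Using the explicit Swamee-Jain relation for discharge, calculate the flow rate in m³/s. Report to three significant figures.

Q ≈ 0.235 m³/s

Swamee-Jain (Type II): Q = -0.965·√(gD⁵h_f/L)·ln[ε/(3.7D) + √(3.17ν²L/(gD³h_f))]
√(gD⁵h_f/L) = √(9.81·0.460⁵·8.96/2230) = 0.02849
ε/(3.7D) = 1.82×10^-4; √(3.17ν²L/(gD³h_f)) = 1.22×10^-5
Q = -0.965·0.02849·ln(1.944×10^-4) = 0.2350 m³/s
Check: V = 1.41 m/s, Re = 1.53×10^6, f = 0.01822, h_f = 9.00 m ≈ 8.96 m ✓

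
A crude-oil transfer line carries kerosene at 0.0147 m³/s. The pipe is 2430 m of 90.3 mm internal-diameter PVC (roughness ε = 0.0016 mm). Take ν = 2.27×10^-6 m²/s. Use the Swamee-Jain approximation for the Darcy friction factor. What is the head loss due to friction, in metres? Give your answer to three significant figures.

h_f ≈ 132 m

V = 4Q/(πD²) = 4·0.0147/(π·0.0903²) = 2.295 m/s
Re = VD/ν = 2.295·0.0903/2.27×10^-6 = 9.13×10^4 → turbulent
ε/D = 0.0016/90.3 = 1.77×10^-5
Swamee-Jain: f = 0.01831
h_f = f(L/D)V²/(2g) = 0.01831·(2430/0.0903)·2.295²/(2·9.81) = 132.3 m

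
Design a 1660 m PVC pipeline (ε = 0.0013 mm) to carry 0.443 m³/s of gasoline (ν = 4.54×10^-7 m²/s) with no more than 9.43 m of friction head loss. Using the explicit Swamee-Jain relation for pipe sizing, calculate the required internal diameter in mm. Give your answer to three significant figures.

D ≈ 494 mm

Swamee-Jain (Type III): D = 0.66·[ε^1.25·(LQ²/(gh_f))^4.75 + ν·Q^9.4·(L/(gh_f))^5.2]^0.04
LQ²/(gh_f) = 3.522; L/(gh_f) = 17.94
Term 1 = ε^1.25·(…)^4.75 = 1.74×10^-5; Term 2 = ν·Q^9.4·(…)^5.2 = 7.14×10^-4
D = 0.66·(1.74×10^-5 + 7.14×10^-4)^0.04 = 0.4944 m = 494 mm
Check: V = 2.31 m/s, Re = 2.51×10^6, f = 0.01012, h_f = 9.21 m ≈ 9.43 m ✓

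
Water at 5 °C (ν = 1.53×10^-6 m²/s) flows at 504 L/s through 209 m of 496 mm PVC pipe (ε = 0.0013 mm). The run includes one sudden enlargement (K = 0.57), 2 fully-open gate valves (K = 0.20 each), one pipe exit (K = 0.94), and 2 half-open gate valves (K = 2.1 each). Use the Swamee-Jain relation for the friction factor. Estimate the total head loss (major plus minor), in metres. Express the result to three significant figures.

H_L ≈ 3.87 m

V = 4Q/(πD²) = 2.608 m/s; V²/2g = 0.3468 m
Re = 8.46×10^5, ε/D = 2.62×10^-6 → f = 0.01200 (Swamee-Jain)
Major: h_f = f(L/D)·V²/2g = 0.01200·421.4·0.3468 = 1.754 m
Minor: ΣK = 6.11; h_m = ΣK·V²/2g = 2.119 m
Total H_L = 1.754 + 2.119 = 3.873 m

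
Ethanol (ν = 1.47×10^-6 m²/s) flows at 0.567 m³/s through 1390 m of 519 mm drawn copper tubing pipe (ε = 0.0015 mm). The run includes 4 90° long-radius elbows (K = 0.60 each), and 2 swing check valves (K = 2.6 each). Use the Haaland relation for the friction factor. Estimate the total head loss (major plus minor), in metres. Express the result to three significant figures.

H_L ≈ 14.3 m

V = 4Q/(πD²) = 2.680 m/s; V²/2g = 0.3661 m
Re = 9.46×10^5, ε/D = 2.89×10^-6 → f = 0.01174 (Haaland)
Major: h_f = f(L/D)·V²/2g = 0.01174·2678·0.3661 = 11.51 m
Minor: ΣK = 7.60; h_m = ΣK·V²/2g = 2.782 m
Total H_L = 11.51 + 2.782 = 14.29 m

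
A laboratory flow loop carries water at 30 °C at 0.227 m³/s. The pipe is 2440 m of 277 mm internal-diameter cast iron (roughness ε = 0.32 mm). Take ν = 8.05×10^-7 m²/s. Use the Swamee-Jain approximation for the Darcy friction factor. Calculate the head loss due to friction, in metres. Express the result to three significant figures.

V = 4Q/(πD²) = 4·0.227/(π·0.277²) = 3.767 m/s
Re = VD/ν = 3.767·0.277/8.05×10^-7 = 1.30×10^6 → turbulent
ε/D = 0.32/277 = 0.00116
Swamee-Jain: f = 0.02063
h_f = f(L/D)V²/(2g) = 0.02063·(2440/0.277)·3.767²/(2·9.81) = 131.4 m

h_f ≈ 131 m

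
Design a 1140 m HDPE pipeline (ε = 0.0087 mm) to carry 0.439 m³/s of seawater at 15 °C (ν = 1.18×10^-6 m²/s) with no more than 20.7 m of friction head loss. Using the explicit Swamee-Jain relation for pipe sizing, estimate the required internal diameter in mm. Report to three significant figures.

D ≈ 404 mm

Swamee-Jain (Type III): D = 0.66·[ε^1.25·(LQ²/(gh_f))^4.75 + ν·Q^9.4·(L/(gh_f))^5.2]^0.04
LQ²/(gh_f) = 1.082; L/(gh_f) = 5.614
Term 1 = ε^1.25·(…)^4.75 = 6.87×10^-7; Term 2 = ν·Q^9.4·(…)^5.2 = 4.05×10^-6
D = 0.66·(6.87×10^-7 + 4.05×10^-6)^0.04 = 0.4042 m = 404 mm
Check: V = 3.42 m/s, Re = 1.17×10^6, f = 0.01186, h_f = 20.0 m ≈ 20.7 m ✓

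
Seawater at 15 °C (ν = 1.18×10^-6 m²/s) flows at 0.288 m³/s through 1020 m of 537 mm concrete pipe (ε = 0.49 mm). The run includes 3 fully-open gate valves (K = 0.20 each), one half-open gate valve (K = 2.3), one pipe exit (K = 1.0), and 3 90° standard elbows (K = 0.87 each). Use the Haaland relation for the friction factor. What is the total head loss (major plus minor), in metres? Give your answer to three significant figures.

V = 4Q/(πD²) = 1.272 m/s; V²/2g = 0.08242 m
Re = 5.79×10^5, ε/D = 9.12×10^-4 → f = 0.01973 (Haaland)
Major: h_f = f(L/D)·V²/2g = 0.01973·1899·0.08242 = 3.088 m
Minor: ΣK = 6.51; h_m = ΣK·V²/2g = 0.5365 m
Total H_L = 3.088 + 0.5365 = 3.625 m

H_L ≈ 3.62 m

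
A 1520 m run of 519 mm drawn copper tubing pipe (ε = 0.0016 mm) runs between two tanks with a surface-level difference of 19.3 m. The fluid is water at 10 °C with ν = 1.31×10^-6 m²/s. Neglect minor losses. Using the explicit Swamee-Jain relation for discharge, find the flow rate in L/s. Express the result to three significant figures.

Q ≈ 720 L/s

Swamee-Jain (Type II): Q = -0.965·√(gD⁵h_f/L)·ln[ε/(3.7D) + √(3.17ν²L/(gD³h_f))]
√(gD⁵h_f/L) = √(9.81·0.519⁵·19.3/1520) = 0.06849
ε/(3.7D) = 8.33×10^-7; √(3.17ν²L/(gD³h_f)) = 1.77×10^-5
Q = -0.965·0.06849·ln(1.851×10^-5) = 0.7202 m³/s
Check: V = 3.40 m/s, Re = 1.35×10^6, f = 0.01114, h_f = 19.3 m ≈ 19.3 m ✓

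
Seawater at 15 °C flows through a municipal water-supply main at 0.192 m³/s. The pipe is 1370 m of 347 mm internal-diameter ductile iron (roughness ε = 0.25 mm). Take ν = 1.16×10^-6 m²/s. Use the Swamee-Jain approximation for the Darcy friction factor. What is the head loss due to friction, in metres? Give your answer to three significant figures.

h_f ≈ 15.7 m

V = 4Q/(πD²) = 4·0.192/(π·0.347²) = 2.030 m/s
Re = VD/ν = 2.030·0.347/1.16×10^-6 = 6.07×10^5 → turbulent
ε/D = 0.25/347 = 7.20×10^-4
Swamee-Jain: f = 0.01890
h_f = f(L/D)V²/(2g) = 0.01890·(1370/0.347)·2.030²/(2·9.81) = 15.67 m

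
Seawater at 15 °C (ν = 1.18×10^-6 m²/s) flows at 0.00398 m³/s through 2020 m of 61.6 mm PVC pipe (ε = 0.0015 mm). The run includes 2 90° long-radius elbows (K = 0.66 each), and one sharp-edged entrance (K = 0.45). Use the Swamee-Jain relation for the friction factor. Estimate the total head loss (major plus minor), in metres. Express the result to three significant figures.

V = 4Q/(πD²) = 1.335 m/s; V²/2g = 0.09090 m
Re = 6.97×10^4, ε/D = 2.44×10^-5 → f = 0.01941 (Swamee-Jain)
Major: h_f = f(L/D)·V²/2g = 0.01941·32792·0.09090 = 57.86 m
Minor: ΣK = 1.77; h_m = ΣK·V²/2g = 0.1609 m
Total H_L = 57.86 + 0.1609 = 58.02 m

H_L ≈ 58.0 m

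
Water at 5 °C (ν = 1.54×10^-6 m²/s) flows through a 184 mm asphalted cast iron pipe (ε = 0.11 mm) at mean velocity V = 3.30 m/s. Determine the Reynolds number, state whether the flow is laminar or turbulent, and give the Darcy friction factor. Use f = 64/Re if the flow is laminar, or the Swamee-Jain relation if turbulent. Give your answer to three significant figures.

Re = VD/ν = 3.300·0.184/1.54×10^-6 = 3.94×10^5
Re > 4000 → turbulent; ε/D = 5.98×10^-4
Swamee-Jain: f = 0.01857

Re ≈ 3.94×10^5; turbulent; f ≈ 0.0186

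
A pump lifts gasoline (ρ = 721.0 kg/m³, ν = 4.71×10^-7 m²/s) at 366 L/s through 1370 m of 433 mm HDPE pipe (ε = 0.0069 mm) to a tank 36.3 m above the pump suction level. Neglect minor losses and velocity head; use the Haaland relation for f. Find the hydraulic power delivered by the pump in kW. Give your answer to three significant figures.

V = 4Q/(πD²) = 2.486 m/s; Re = 2.28×10^6; ε/D = 1.59×10^-5; f = 0.01065
h_f = f(L/D)V²/2g = 10.61 m
Total head H = z + h_f = 36.3 + 10.61 = 46.91 m
P_hyd = ρgQH = 721.0·9.81·0.366·46.91 = 121.4 kW

P_hyd ≈ 121 kW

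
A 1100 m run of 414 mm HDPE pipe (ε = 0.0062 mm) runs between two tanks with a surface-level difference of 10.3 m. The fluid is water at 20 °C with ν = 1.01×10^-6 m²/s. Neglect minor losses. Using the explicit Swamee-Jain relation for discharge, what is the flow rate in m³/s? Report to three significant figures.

Q ≈ 0.340 m³/s

Swamee-Jain (Type II): Q = -0.965·√(gD⁵h_f/L)·ln[ε/(3.7D) + √(3.17ν²L/(gD³h_f))]
√(gD⁵h_f/L) = √(9.81·0.414⁵·10.3/1100) = 0.03342
ε/(3.7D) = 4.05×10^-6; √(3.17ν²L/(gD³h_f)) = 2.23×10^-5
Q = -0.965·0.03342·ln(2.632×10^-5) = 0.3401 m³/s
Check: V = 2.53 m/s, Re = 1.04×10^6, f = 0.01191, h_f = 10.3 m ≈ 10.3 m ✓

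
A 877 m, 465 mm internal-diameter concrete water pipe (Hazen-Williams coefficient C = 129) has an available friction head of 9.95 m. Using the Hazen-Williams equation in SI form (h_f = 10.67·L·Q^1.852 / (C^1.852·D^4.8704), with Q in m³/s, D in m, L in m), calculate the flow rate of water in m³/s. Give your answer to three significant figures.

Rearranging: Q = [h_f·C^1.852·D^4.8704 / (10.67·L)]^(1/1.852)
Q = [9.95·129^1.852·0.465^4.8704 / (10.67·877)]^0.540 = 0.4271 m³/s

Q ≈ 0.427 m³/s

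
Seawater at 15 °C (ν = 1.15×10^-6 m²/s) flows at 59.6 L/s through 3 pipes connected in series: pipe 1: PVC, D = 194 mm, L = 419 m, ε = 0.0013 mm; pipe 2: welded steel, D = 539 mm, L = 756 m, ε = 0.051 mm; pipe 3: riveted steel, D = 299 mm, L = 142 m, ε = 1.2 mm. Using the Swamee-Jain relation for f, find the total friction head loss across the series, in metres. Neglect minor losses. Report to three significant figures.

H ≈ 6.92 m

Pipe 1: V = 2.016 m/s, Re = 3.40×10^5, ε/D = 6.70×10^-6, f = 0.01413, h_1 = f(L/D)V²/2g = 6.322 m
Pipe 2: V = 0.2612 m/s, Re = 1.22×10^5, ε/D = 9.46×10^-5, f = 0.01776, h_2 = f(L/D)V²/2g = 0.08660 m
Pipe 3: V = 0.8488 m/s, Re = 2.21×10^5, ε/D = 0.00401, f = 0.02911, h_3 = f(L/D)V²/2g = 0.5077 m
Series → Q common, losses add: H = Σh = 6.917 m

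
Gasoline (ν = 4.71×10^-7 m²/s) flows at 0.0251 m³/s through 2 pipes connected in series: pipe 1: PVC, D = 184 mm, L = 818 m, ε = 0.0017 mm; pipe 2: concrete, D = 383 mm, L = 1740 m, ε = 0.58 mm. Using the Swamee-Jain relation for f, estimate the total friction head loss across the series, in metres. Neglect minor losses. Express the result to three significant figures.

H ≈ 3.07 m

Pipe 1: V = 0.9439 m/s, Re = 3.69×10^5, ε/D = 9.24×10^-6, f = 0.01396, h_1 = f(L/D)V²/2g = 2.818 m
Pipe 2: V = 0.2179 m/s, Re = 1.77×10^5, ε/D = 0.00151, f = 0.02315, h_2 = f(L/D)V²/2g = 0.2545 m
Series → Q common, losses add: H = Σh = 3.072 m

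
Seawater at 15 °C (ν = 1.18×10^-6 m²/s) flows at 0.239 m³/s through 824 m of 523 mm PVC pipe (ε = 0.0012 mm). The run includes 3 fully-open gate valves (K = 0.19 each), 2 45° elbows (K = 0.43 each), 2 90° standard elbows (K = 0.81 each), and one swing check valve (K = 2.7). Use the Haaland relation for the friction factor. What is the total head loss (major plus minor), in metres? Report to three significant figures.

H_L ≈ 1.67 m

V = 4Q/(πD²) = 1.113 m/s; V²/2g = 0.06308 m
Re = 4.93×10^5, ε/D = 2.29×10^-6 → f = 0.01312 (Haaland)
Major: h_f = f(L/D)·V²/2g = 0.01312·1576·0.06308 = 1.304 m
Minor: ΣK = 5.75; h_m = ΣK·V²/2g = 0.3627 m
Total H_L = 1.304 + 0.3627 = 1.667 m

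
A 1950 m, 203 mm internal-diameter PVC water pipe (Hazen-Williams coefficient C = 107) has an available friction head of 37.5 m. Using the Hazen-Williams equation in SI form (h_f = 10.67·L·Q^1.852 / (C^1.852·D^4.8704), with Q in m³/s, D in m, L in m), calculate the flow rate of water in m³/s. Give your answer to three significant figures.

Q ≈ 0.0533 m³/s

Rearranging: Q = [h_f·C^1.852·D^4.8704 / (10.67·L)]^(1/1.852)
Q = [37.5·107^1.852·0.203^4.8704 / (10.67·1950)]^0.540 = 0.05327 m³/s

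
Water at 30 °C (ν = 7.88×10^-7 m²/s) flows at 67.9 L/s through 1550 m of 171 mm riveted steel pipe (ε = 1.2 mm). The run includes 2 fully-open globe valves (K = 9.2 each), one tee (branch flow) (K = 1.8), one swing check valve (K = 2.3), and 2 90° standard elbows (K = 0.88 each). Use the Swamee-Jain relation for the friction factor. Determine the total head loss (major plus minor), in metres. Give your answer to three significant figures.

H_L ≈ 148 m

V = 4Q/(πD²) = 2.957 m/s; V²/2g = 0.4455 m
Re = 6.42×10^5, ε/D = 0.00702 → f = 0.03393 (Swamee-Jain)
Major: h_f = f(L/D)·V²/2g = 0.03393·9064·0.4455 = 137.0 m
Minor: ΣK = 24.3; h_m = ΣK·V²/2g = 10.81 m
Total H_L = 137.0 + 10.81 = 147.8 m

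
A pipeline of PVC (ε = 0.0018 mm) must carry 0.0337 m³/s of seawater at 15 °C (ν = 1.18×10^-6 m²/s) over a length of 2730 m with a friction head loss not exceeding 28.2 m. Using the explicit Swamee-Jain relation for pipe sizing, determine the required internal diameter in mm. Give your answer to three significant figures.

D ≈ 172 mm

Swamee-Jain (Type III): D = 0.66·[ε^1.25·(LQ²/(gh_f))^4.75 + ν·Q^9.4·(L/(gh_f))^5.2]^0.04
LQ²/(gh_f) = 0.01121; L/(gh_f) = 9.868
Term 1 = ε^1.25·(…)^4.75 = 3.58×10^-17; Term 2 = ν·Q^9.4·(…)^5.2 = 2.52×10^-15
D = 0.66·(3.58×10^-17 + 2.52×10^-15)^0.04 = 0.1721 m = 172 mm
Check: V = 1.45 m/s, Re = 2.11×10^5, f = 0.01547, h_f = 26.2 m ≈ 28.2 m ✓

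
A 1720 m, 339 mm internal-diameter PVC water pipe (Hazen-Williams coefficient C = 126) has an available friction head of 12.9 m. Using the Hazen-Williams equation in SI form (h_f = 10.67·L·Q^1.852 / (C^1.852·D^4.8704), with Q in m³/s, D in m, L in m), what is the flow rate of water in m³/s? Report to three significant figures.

Rearranging: Q = [h_f·C^1.852·D^4.8704 / (10.67·L)]^(1/1.852)
Q = [12.9·126^1.852·0.339^4.8704 / (10.67·1720)]^0.540 = 0.1453 m³/s

Q ≈ 0.145 m³/s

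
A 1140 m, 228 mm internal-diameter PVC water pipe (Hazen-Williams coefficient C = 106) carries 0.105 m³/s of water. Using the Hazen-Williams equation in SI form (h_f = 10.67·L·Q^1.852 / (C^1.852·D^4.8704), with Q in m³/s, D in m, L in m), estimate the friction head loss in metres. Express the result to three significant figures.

h_f ≈ 44.5 m

h_f = 10.67·1140·0.105^1.852 / (106^1.852·0.228^4.8704) = 44.52 m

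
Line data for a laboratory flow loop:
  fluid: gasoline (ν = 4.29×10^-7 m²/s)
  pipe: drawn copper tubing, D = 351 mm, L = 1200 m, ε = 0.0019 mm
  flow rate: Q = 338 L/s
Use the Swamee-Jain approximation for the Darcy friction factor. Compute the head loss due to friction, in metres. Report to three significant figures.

h_f ≈ 21.4 m

V = 4Q/(πD²) = 4·0.338/(π·0.351²) = 3.493 m/s
Re = VD/ν = 3.493·0.351/4.29×10^-7 = 2.86×10^6 → turbulent
ε/D = 0.0019/351 = 5.41×10^-6
Swamee-Jain: f = 0.01006
h_f = f(L/D)V²/(2g) = 0.01006·(1200/0.351)·3.493²/(2·9.81) = 21.39 m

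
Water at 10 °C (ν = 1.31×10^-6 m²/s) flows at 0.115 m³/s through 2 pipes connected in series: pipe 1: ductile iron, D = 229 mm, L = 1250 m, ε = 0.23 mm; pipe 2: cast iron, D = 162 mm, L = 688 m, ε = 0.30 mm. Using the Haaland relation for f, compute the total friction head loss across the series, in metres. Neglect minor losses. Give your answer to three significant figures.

Pipe 1: V = 2.792 m/s, Re = 4.88×10^5, ε/D = 0.00100, f = 0.02023, h_1 = f(L/D)V²/2g = 43.88 m
Pipe 2: V = 5.579 m/s, Re = 6.90×10^5, ε/D = 0.00185, f = 0.02324, h_2 = f(L/D)V²/2g = 156.6 m
Series → Q common, losses add: H = Σh = 200.5 m

H ≈ 200 m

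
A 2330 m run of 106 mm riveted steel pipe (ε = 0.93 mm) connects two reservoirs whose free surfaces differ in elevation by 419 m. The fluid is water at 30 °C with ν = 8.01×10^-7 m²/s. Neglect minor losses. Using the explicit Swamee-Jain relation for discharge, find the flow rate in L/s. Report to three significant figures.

Q ≈ 28.3 L/s

Swamee-Jain (Type II): Q = -0.965·√(gD⁵h_f/L)·ln[ε/(3.7D) + √(3.17ν²L/(gD³h_f))]
√(gD⁵h_f/L) = √(9.81·0.106⁵·419/2330) = 0.004859
ε/(3.7D) = 0.00237; √(3.17ν²L/(gD³h_f)) = 3.11×10^-5
Q = -0.965·0.004859·ln(0.002402) = 0.02828 m³/s
Check: V = 3.20 m/s, Re = 4.24×10^5, f = 0.03653, h_f = 420 m ≈ 419 m ✓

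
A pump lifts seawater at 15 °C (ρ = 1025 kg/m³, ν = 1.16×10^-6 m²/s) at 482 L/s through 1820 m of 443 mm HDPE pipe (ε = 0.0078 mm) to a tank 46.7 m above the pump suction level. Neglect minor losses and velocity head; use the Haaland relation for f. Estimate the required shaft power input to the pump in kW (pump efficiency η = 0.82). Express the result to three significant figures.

P_shaft ≈ 417 kW

V = 4Q/(πD²) = 3.127 m/s; Re = 1.19×10^6; ε/D = 1.76×10^-5; f = 0.01162
h_f = f(L/D)V²/2g = 23.79 m
Total head H = z + h_f = 46.7 + 23.79 = 70.49 m
P_hyd = ρgQH = 1025·9.81·0.482·70.49 = 341.6 kW
P_shaft = P_hyd/η = 341.6/0.82 = 416.6 kW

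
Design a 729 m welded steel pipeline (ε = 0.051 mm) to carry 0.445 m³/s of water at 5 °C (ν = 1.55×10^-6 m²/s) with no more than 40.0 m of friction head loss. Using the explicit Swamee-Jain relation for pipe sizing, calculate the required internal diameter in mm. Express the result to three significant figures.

Swamee-Jain (Type III): D = 0.66·[ε^1.25·(LQ²/(gh_f))^4.75 + ν·Q^9.4·(L/(gh_f))^5.2]^0.04
LQ²/(gh_f) = 0.3679; L/(gh_f) = 1.858
Term 1 = ε^1.25·(…)^4.75 = 3.73×10^-8; Term 2 = ν·Q^9.4·(…)^5.2 = 1.92×10^-8
D = 0.66·(3.73×10^-8 + 1.92×10^-8)^0.04 = 0.3386 m = 339 mm
Check: V = 4.94 m/s, Re = 1.08×10^6, f = 0.01412, h_f = 37.9 m ≈ 40.0 m ✓

D ≈ 339 mm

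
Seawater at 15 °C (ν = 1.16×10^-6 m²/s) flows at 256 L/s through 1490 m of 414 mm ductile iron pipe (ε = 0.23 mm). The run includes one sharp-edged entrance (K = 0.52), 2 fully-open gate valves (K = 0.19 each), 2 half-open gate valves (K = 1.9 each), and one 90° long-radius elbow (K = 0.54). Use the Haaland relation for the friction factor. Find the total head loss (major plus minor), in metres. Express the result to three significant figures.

H_L ≈ 12.7 m

V = 4Q/(πD²) = 1.902 m/s; V²/2g = 0.1843 m
Re = 6.79×10^5, ε/D = 5.56×10^-4 → f = 0.01773 (Haaland)
Major: h_f = f(L/D)·V²/2g = 0.01773·3599·0.1843 = 11.76 m
Minor: ΣK = 5.24; h_m = ΣK·V²/2g = 0.9659 m
Total H_L = 11.76 + 0.9659 = 12.73 m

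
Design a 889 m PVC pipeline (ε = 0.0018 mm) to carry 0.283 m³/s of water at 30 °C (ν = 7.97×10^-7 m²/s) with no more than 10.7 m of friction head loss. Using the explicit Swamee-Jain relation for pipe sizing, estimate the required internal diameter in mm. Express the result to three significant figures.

Swamee-Jain (Type III): D = 0.66·[ε^1.25·(LQ²/(gh_f))^4.75 + ν·Q^9.4·(L/(gh_f))^5.2]^0.04
LQ²/(gh_f) = 0.6783; L/(gh_f) = 8.469
Term 1 = ε^1.25·(…)^4.75 = 1.04×10^-8; Term 2 = ν·Q^9.4·(…)^5.2 = 3.74×10^-7
D = 0.66·(1.04×10^-8 + 3.74×10^-7)^0.04 = 0.3655 m = 366 mm
Check: V = 2.70 m/s, Re = 1.24×10^6, f = 0.01134, h_f = 10.2 m ≈ 10.7 m ✓

D ≈ 366 mm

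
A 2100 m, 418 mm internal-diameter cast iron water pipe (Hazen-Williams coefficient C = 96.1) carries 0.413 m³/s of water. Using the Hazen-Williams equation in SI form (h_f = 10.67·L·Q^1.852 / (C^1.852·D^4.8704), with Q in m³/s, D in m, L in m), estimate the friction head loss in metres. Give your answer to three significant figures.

h_f ≈ 64.9 m

h_f = 10.67·2100·0.413^1.852 / (96.1^1.852·0.418^4.8704) = 64.88 m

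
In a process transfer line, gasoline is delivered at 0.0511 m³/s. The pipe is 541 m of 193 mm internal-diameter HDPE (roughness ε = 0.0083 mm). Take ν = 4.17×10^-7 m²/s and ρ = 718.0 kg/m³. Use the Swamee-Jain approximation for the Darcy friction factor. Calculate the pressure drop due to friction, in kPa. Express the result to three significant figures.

V = 4Q/(πD²) = 4·0.0511/(π·0.193²) = 1.747 m/s
Re = VD/ν = 1.747·0.193/4.17×10^-7 = 8.08×10^5 → turbulent
ε/D = 0.0083/193 = 4.30×10^-5
Swamee-Jain: f = 0.01288
h_f = f(L/D)V²/(2g) = 0.01288·(541/0.193)·1.747²/(2·9.81) = 5.614 m
Δp = ρg·h_f = 718.0·9.81·5.614 = 39.54 kPa

Δp ≈ 39.5 kPa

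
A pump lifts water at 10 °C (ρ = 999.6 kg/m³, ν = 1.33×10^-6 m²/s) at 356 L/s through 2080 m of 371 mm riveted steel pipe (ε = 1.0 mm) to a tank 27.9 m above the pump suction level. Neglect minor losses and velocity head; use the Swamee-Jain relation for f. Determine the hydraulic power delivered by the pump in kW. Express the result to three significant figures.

V = 4Q/(πD²) = 3.293 m/s; Re = 9.19×10^5; ε/D = 0.00270; f = 0.02563
h_f = f(L/D)V²/2g = 79.43 m
Total head H = z + h_f = 27.9 + 79.43 = 107.3 m
P_hyd = ρgQH = 999.6·9.81·0.356·107.3 = 374.7 kW

P_hyd ≈ 375 kW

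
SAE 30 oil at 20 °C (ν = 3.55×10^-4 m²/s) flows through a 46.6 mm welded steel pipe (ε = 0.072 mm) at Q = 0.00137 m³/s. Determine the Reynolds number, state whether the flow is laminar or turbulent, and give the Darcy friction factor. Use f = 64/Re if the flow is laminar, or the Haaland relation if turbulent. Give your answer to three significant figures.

V = 4Q/(πD²) = 0.8033 m/s
Re = VD/ν = 0.8033·0.0466/3.55×10^-4 = 105
Re < 2300 → laminar → f = 64/Re = 0.6070

Re ≈ 105; laminar; f = 64/Re ≈ 0.607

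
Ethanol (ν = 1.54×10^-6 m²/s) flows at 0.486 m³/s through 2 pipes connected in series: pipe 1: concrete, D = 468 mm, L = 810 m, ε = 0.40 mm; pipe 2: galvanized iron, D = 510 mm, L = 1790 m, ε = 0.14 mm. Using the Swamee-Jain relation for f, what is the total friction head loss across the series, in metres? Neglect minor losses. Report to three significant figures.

Pipe 1: V = 2.825 m/s, Re = 8.59×10^5, ε/D = 8.55×10^-4, f = 0.01940, h_1 = f(L/D)V²/2g = 13.66 m
Pipe 2: V = 2.379 m/s, Re = 7.88×10^5, ε/D = 2.75×10^-4, f = 0.01571, h_2 = f(L/D)V²/2g = 15.91 m
Series → Q common, losses add: H = Σh = 29.57 m

H ≈ 29.6 m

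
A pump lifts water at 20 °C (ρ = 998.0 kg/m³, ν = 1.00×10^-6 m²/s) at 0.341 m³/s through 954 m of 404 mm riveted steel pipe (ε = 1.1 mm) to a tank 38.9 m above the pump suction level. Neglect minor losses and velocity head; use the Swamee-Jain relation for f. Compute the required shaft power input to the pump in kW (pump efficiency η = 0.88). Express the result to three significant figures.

P_shaft ≈ 231 kW

V = 4Q/(πD²) = 2.660 m/s; Re = 1.07×10^6; ε/D = 0.00272; f = 0.02567
h_f = f(L/D)V²/2g = 21.86 m
Total head H = z + h_f = 38.9 + 21.86 = 60.76 m
P_hyd = ρgQH = 998.0·9.81·0.341·60.76 = 202.9 kW
P_shaft = P_hyd/η = 202.9/0.88 = 230.5 kW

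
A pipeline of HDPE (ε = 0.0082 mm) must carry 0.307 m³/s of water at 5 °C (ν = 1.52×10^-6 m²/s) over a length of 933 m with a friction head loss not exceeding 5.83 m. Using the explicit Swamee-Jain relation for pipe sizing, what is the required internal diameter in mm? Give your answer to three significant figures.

D ≈ 444 mm

Swamee-Jain (Type III): D = 0.66·[ε^1.25·(LQ²/(gh_f))^4.75 + ν·Q^9.4·(L/(gh_f))^5.2]^0.04
LQ²/(gh_f) = 1.538; L/(gh_f) = 16.31
Term 1 = ε^1.25·(…)^4.75 = 3.39×10^-6; Term 2 = ν·Q^9.4·(…)^5.2 = 4.64×10^-5
D = 0.66·(3.39×10^-6 + 4.64×10^-5)^0.04 = 0.4440 m = 444 mm
Check: V = 1.98 m/s, Re = 5.79×10^5, f = 0.01307, h_f = 5.50 m ≈ 5.83 m ✓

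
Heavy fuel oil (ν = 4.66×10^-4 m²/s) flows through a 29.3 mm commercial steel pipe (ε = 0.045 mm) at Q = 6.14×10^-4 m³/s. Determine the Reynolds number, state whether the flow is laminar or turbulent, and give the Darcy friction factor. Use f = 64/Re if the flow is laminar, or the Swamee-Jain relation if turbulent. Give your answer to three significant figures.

V = 4Q/(πD²) = 0.9106 m/s
Re = VD/ν = 0.9106·0.0293/4.66×10^-4 = 57.3
Re < 2300 → laminar → f = 64/Re = 1.118

Re ≈ 57.3; laminar; f = 64/Re ≈ 1.12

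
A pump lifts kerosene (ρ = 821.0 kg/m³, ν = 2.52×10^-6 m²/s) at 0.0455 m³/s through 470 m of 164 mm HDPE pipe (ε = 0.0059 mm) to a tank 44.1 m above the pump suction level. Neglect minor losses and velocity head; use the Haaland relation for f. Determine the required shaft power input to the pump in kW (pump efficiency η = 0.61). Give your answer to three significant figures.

V = 4Q/(πD²) = 2.154 m/s; Re = 1.40×10^5; ε/D = 3.60×10^-5; f = 0.01681
h_f = f(L/D)V²/2g = 11.39 m
Total head H = z + h_f = 44.1 + 11.39 = 55.49 m
P_hyd = ρgQH = 821.0·9.81·0.0455·55.49 = 20.34 kW
P_shaft = P_hyd/η = 20.34/0.61 = 33.34 kW

P_shaft ≈ 33.3 kW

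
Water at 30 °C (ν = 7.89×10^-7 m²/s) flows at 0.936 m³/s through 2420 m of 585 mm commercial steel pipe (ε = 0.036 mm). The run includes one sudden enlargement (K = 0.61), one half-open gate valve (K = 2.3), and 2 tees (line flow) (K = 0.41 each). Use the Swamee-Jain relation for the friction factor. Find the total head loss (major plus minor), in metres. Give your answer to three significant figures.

V = 4Q/(πD²) = 3.482 m/s; V²/2g = 0.6181 m
Re = 2.58×10^6, ε/D = 6.15×10^-5 → f = 0.01192 (Swamee-Jain)
Major: h_f = f(L/D)·V²/2g = 0.01192·4137·0.6181 = 30.49 m
Minor: ΣK = 3.73; h_m = ΣK·V²/2g = 2.305 m
Total H_L = 30.49 + 2.305 = 32.79 m

H_L ≈ 32.8 m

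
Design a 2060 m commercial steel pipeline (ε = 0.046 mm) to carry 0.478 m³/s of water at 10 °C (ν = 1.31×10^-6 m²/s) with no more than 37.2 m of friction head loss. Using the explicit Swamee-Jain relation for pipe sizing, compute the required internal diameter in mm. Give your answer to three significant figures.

D ≈ 431 mm

Swamee-Jain (Type III): D = 0.66·[ε^1.25·(LQ²/(gh_f))^4.75 + ν·Q^9.4·(L/(gh_f))^5.2]^0.04
LQ²/(gh_f) = 1.290; L/(gh_f) = 5.645
Term 1 = ε^1.25·(…)^4.75 = 1.27×10^-5; Term 2 = ν·Q^9.4·(…)^5.2 = 1.03×10^-5
D = 0.66·(1.27×10^-5 + 1.03×10^-5)^0.04 = 0.4305 m = 431 mm
Check: V = 3.28 m/s, Re = 1.08×10^6, f = 0.01353, h_f = 35.6 m ≈ 37.2 m ✓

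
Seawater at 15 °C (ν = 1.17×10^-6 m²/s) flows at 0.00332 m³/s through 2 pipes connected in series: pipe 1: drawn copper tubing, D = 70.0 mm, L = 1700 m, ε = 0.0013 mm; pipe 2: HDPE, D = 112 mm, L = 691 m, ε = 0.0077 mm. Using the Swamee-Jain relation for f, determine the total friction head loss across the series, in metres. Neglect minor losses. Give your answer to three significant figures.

H ≈ 19.9 m

Pipe 1: V = 0.8627 m/s, Re = 5.16×10^4, ε/D = 1.86×10^-5, f = 0.02069, h_1 = f(L/D)V²/2g = 19.06 m
Pipe 2: V = 0.3370 m/s, Re = 3.23×10^4, ε/D = 6.88×10^-5, f = 0.02319, h_2 = f(L/D)V²/2g = 0.8282 m
Series → Q common, losses add: H = Σh = 19.89 m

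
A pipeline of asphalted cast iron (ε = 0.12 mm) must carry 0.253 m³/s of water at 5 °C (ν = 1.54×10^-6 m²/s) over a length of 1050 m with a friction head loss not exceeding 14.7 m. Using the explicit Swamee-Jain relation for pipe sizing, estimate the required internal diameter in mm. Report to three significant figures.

D ≈ 368 mm

Swamee-Jain (Type III): D = 0.66·[ε^1.25·(LQ²/(gh_f))^4.75 + ν·Q^9.4·(L/(gh_f))^5.2]^0.04
LQ²/(gh_f) = 0.4661; L/(gh_f) = 7.281
Term 1 = ε^1.25·(…)^4.75 = 3.34×10^-7; Term 2 = ν·Q^9.4·(…)^5.2 = 1.15×10^-7
D = 0.66·(3.34×10^-7 + 1.15×10^-7)^0.04 = 0.3678 m = 368 mm
Check: V = 2.38 m/s, Re = 5.69×10^5, f = 0.01644, h_f = 13.6 m ≈ 14.7 m ✓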